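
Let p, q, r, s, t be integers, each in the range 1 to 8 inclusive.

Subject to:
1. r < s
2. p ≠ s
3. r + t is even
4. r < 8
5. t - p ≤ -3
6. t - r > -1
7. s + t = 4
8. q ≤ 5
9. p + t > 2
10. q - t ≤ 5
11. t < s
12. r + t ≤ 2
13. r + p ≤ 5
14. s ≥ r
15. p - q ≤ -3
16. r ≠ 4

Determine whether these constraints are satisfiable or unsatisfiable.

Unsatisfiable

Constraints 5, 10, and 15 give t − q ≥ -5, q − p ≥ 3, p − t ≥ 3.
Adding all 3 inequalities: the left sides telescope to 0, and the right sides sum to (-5) + 3 + 3 = 1. So 0 ≥ 1, which is false.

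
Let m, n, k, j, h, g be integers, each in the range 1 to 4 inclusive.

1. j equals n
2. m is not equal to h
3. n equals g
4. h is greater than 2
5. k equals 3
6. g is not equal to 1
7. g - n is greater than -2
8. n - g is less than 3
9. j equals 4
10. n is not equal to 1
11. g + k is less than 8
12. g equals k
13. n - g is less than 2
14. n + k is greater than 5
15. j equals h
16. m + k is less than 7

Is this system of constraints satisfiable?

Constraint 9 fixes j = 4 and constraint 5 fixes k = 3. Constraints 1, 3, and 12 give j = n = g = k, so j = k. But 4 ≠ 3 — contradiction.

Unsatisfiable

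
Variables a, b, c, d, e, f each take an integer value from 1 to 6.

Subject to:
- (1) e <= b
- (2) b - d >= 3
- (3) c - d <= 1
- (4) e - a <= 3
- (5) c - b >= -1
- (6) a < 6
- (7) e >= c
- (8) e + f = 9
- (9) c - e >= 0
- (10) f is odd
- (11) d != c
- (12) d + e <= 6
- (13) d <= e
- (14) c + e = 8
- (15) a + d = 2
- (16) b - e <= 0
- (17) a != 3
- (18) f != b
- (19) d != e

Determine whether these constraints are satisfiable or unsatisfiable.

Unsatisfiable

Constraints 2, 3, 9, and 16 give e − b ≥ 0, b − d ≥ 3, d − c ≥ -1, c − e ≥ 0.
Adding all 4 inequalities: the left sides telescope to 0, and the right sides sum to 0 + 3 + (-1) + 0 = 2. So 0 ≥ 2, which is false.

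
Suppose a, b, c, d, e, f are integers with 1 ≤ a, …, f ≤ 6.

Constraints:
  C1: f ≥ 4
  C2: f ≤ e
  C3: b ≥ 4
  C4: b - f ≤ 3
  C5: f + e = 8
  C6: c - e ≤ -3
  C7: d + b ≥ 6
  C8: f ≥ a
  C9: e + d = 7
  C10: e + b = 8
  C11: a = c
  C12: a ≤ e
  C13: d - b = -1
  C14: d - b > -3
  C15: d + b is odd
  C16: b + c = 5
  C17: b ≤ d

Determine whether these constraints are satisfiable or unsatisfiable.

From constraints 1 and 2: e ≥ f ≥ 4. From constraints 3 and 17: d ≥ b ≥ 4. Hence e + d ≥ 8. But constraint 9 requires e + d = 7, and 7 < 8. Contradiction.

Unsatisfiable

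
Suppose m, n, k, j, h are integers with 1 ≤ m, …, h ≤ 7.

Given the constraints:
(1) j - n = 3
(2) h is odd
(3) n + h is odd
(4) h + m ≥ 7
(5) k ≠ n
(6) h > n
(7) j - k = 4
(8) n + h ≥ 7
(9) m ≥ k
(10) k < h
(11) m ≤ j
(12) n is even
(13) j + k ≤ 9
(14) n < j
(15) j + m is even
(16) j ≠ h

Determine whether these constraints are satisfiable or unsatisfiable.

The assignment m = 1, n = 2, k = 1, j = 5, h = 7 works:
  constraint 1 holds since j - n = 3.
  constraint 4 holds since h + m = 8.
  constraint 7 holds since j - k = 4.
The rest check out directly.

Satisfiable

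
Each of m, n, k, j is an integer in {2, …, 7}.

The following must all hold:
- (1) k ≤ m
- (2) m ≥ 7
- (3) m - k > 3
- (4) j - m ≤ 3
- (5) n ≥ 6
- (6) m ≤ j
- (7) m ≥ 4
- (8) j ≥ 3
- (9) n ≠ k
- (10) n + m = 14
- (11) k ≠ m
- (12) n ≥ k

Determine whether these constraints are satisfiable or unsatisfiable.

Satisfiable

The assignment m = 7, n = 7, k = 2, j = 7 works:
  constraint 3 holds since m - k = 5.
  constraint 4 holds since j - m = 0.
  constraint 10 holds since n + m = 14.
The rest check out directly.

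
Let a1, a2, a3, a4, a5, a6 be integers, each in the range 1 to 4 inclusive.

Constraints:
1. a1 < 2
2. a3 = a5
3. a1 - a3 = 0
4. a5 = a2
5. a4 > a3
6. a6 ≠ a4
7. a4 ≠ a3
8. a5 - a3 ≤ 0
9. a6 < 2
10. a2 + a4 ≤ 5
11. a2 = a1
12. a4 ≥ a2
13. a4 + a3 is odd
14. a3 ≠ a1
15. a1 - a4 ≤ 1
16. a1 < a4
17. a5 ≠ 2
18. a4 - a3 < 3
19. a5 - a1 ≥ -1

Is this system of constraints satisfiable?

Unsatisfiable

From constraints 2, 4, and 11, a3 = a5 = a2 = a1, so a3 = a1. But constraint 14 says a3 ≠ a1. Contradiction.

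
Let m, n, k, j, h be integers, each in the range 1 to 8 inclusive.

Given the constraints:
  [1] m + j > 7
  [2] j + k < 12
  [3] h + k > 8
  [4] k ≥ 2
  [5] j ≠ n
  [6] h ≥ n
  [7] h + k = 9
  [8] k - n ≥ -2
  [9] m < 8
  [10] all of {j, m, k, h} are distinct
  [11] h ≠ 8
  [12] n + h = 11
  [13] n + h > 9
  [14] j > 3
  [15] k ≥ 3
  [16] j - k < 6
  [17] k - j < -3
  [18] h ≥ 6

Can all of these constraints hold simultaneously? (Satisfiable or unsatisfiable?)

Take m = 1, n = 5, k = 3, j = 8, h = 6. Then constraint 1: m + j = 9; constraint 2: j + k = 11; constraint 3: h + k = 9, and every other listed constraint is also met.

Satisfiable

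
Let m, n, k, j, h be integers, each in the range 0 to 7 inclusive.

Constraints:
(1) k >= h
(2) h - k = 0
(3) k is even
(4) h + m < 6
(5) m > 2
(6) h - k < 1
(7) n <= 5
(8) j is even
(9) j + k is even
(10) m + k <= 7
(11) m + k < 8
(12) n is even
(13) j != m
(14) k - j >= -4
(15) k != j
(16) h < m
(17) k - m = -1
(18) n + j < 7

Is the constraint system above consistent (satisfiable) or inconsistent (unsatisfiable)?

The assignment m = 3, n = 2, k = 2, j = 4, h = 2 works:
  constraint 2 holds since h - k = 0.
  constraint 4 holds since h + m = 5.
The rest check out directly.

Satisfiable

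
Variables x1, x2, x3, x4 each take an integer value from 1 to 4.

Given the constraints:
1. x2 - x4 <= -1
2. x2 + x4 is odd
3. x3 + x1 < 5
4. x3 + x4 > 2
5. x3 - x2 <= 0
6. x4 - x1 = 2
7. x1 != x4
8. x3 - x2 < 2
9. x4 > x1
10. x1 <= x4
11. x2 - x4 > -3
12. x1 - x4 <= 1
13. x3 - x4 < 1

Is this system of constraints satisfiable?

Satisfiable

The assignment x1 = 1, x2 = 2, x3 = 2, x4 = 3 works:
  constraint 1 holds since x2 - x4 = -1.
  constraint 3 holds since x3 + x1 = 3.
The rest check out directly.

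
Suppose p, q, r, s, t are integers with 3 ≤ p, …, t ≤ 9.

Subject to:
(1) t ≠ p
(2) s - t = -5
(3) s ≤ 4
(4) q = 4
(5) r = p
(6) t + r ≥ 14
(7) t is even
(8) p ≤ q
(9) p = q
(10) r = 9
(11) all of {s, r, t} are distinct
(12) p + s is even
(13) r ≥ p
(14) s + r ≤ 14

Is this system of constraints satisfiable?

Constraint 10 fixes r = 9 and constraint 4 fixes q = 4. Constraints 5 and 9 give r = p = q, so r = q. But 9 ≠ 4 — contradiction.

Unsatisfiable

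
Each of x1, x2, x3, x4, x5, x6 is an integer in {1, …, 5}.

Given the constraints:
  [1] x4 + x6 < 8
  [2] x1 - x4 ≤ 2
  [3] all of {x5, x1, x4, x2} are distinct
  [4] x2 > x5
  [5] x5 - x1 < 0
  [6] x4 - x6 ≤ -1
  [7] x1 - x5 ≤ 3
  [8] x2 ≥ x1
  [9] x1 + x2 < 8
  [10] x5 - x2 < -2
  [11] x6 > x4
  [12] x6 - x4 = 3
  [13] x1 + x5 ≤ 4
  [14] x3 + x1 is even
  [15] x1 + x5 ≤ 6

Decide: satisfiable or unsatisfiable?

Satisfiable

Try x1 = 3, x2 = 4, x3 = 5, x4 = 2, x5 = 1, x6 = 5.
Check constraint 1: x4 + x6 = 7; constraint 2: x1 - x4 = 1. The remaining constraints are straightforward to verify.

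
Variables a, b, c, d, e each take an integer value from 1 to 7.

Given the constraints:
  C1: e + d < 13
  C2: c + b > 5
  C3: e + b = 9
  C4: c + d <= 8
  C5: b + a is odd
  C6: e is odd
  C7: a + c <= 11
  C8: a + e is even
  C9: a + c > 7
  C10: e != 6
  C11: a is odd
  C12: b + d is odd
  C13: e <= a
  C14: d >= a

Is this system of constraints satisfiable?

Satisfiable

Setting (a, b, c, d, e) = (5, 4, 3, 5, 5) satisfies everything: constraint 1: e + d = 10; constraint 2: c + b = 7; constraint 3: e + b = 9, and the others follow.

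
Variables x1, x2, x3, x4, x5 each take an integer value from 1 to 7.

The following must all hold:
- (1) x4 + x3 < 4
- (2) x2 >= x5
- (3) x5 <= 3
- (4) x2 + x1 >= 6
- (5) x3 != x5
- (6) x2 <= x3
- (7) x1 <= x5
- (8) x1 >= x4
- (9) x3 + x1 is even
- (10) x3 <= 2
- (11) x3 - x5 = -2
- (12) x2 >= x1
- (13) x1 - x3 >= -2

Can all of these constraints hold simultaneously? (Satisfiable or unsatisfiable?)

From constraints 6 and 10: x2 ≤ x3 ≤ 2. From constraints 3 and 7: x1 ≤ x5 ≤ 3. Hence x2 + x1 ≤ 5. But constraint 4 requires x2 + x1 ≥ 6, and 6 > 5. Contradiction.

Unsatisfiable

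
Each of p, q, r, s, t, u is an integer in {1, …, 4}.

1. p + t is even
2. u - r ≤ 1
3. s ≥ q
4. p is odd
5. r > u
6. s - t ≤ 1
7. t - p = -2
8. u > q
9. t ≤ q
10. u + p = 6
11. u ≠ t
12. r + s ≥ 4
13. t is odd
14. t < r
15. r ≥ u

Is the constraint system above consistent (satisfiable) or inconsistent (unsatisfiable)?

Satisfiable

Try p = 3, q = 1, r = 4, s = 1, t = 1, u = 3.
Check constraint 2: u - r = -1; constraint 6: s - t = 0; constraint 7: t - p = -2. The remaining constraints are straightforward to verify.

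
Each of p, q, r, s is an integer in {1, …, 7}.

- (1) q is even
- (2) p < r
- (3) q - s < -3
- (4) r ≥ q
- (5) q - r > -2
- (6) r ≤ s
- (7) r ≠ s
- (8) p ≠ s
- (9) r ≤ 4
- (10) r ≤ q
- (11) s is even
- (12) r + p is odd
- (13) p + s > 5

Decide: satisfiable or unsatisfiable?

Take p = 1, q = 2, r = 2, s = 6. Then constraint 3: q - s = -4; constraint 5: q - r = 0; constraint 13: p + s = 7, and every other listed constraint is also met.

Satisfiable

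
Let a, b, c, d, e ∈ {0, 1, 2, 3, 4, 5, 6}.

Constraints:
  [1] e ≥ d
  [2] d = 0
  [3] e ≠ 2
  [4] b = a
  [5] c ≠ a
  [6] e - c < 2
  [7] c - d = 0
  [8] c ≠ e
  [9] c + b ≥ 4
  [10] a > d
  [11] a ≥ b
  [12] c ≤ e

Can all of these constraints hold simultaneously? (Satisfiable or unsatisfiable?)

Try a = 4, b = 4, c = 0, d = 0, e = 1.
Check constraint 6: e - c = 1; constraint 7: c - d = 0; constraint 9: c + b = 4. The remaining constraints are straightforward to verify.

Satisfiable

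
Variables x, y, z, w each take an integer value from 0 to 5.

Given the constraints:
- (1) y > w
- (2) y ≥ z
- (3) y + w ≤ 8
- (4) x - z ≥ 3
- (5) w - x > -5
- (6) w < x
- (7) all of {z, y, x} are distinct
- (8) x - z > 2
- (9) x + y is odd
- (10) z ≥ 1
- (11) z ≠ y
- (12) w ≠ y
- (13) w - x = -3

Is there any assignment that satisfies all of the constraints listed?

Satisfiable

The assignment x = 4, y = 5, z = 1, w = 1 works:
  constraint 3 holds since y + w = 6.
  constraint 4 holds since x - z = 3.
The rest check out directly.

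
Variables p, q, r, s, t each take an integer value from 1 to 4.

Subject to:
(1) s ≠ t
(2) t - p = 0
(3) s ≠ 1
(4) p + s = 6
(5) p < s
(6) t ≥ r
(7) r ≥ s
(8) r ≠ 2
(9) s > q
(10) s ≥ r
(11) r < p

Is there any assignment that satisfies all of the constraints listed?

Unsatisfiable

Constraints 5, 7, and 11 give p < s, s ≤ r, r < p. Chaining: p < s ≤ r < p, which forces p < p — impossible.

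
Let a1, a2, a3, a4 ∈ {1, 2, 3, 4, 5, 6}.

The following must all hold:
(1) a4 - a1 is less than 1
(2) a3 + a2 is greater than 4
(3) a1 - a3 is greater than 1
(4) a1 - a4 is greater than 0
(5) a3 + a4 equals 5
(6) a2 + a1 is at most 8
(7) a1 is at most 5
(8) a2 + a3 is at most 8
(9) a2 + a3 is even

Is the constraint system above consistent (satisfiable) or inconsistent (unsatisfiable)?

Satisfiable

Take a1 = 4, a2 = 4, a3 = 2, a4 = 3. Then constraint 1: a4 - a1 = -1; constraint 2: a3 + a2 = 6; constraint 3: a1 - a3 = 2, and every other listed constraint is also met.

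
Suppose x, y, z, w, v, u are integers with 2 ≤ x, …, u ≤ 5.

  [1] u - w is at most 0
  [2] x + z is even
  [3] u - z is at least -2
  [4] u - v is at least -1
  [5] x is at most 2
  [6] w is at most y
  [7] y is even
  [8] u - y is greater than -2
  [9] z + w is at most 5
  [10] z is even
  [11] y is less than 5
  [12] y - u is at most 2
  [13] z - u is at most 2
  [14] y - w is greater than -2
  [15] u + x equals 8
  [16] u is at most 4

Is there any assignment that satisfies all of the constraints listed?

Unsatisfiable

From constraint 16: u ≤ 4. From constraint 5: x ≤ 2. Hence u + x ≤ 6. But constraint 15 requires u + x = 8, and 8 > 6. Contradiction.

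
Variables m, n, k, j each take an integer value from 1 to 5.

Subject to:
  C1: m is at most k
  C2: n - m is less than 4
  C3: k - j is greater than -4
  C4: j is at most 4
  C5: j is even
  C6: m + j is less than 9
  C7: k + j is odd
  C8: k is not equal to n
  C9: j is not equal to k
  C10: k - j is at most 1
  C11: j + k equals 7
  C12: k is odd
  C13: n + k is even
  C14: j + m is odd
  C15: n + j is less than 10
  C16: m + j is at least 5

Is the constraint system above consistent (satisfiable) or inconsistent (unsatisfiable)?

Satisfiable

Setting (m, n, k, j) = (3, 5, 3, 4) satisfies everything: constraint 2: n - m = 2; constraint 3: k - j = -1, and the others follow.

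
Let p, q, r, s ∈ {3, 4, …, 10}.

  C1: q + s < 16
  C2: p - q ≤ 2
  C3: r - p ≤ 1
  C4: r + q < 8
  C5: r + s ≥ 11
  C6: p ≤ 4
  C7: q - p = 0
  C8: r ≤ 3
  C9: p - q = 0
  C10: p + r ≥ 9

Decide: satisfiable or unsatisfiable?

From constraint 6: p ≤ 4. From constraint 8: r ≤ 3. Hence p + r ≤ 7. But constraint 10 requires p + r ≥ 9, and 9 > 7. Contradiction.

Unsatisfiable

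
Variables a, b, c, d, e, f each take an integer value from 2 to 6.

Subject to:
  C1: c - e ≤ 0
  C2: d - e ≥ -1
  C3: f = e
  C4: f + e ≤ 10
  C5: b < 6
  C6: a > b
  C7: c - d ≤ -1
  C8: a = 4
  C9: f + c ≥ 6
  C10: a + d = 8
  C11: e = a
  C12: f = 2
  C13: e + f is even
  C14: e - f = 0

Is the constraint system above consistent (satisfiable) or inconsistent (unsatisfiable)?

Unsatisfiable

Constraint 12 fixes f = 2 and constraint 8 fixes a = 4. Constraints 3 and 11 give f = e = a, so f = a. But 2 ≠ 4 — contradiction.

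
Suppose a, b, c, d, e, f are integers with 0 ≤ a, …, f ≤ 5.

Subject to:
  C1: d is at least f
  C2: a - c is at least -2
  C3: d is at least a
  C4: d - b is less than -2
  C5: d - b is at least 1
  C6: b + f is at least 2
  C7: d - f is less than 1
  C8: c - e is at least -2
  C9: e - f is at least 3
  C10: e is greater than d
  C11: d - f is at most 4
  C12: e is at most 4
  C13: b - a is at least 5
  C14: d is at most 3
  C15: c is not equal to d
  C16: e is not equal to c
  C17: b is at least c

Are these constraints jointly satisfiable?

Constraints 2, 5, 8, 9, 11, and 13 give a − c ≥ -2, c − e ≥ -2, e − f ≥ 3, f − d ≥ -4, d − b ≥ 1, b − a ≥ 5.
Adding all 6 inequalities: the left sides telescope to 0, and the right sides sum to (-2) + (-2) + 3 + (-4) + 1 + 5 = 1. So 0 ≥ 1, which is false.

Unsatisfiable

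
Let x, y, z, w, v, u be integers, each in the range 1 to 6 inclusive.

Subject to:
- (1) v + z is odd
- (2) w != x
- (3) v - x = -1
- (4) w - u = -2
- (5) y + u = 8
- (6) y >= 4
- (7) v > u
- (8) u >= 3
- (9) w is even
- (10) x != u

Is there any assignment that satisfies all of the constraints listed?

Setting (x, y, z, w, v, u) = (6, 4, 2, 2, 5, 4) satisfies everything: constraint 3: v - x = -1; constraint 4: w - u = -2; constraint 5: y + u = 8, and the others follow.

Satisfiable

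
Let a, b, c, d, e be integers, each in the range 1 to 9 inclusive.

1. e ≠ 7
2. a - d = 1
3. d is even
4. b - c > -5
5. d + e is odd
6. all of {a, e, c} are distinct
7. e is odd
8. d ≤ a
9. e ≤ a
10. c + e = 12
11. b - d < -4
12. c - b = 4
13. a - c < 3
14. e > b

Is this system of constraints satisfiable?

The assignment a = 9, b = 3, c = 7, d = 8, e = 5 works:
  constraint 2 holds since a - d = 1.
  constraint 4 holds since b - c = -4.
The rest check out directly.

Satisfiable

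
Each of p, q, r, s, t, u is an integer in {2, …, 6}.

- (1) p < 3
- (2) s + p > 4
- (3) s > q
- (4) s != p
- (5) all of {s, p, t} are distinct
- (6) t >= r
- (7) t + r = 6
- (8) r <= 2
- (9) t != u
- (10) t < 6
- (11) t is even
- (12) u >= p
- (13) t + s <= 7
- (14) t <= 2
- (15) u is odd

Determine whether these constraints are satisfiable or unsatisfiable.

From constraint 14: t ≤ 2. From constraint 8: r ≤ 2. Hence t + r ≤ 4. But constraint 7 requires t + r = 6, and 6 > 4. Contradiction.

Unsatisfiable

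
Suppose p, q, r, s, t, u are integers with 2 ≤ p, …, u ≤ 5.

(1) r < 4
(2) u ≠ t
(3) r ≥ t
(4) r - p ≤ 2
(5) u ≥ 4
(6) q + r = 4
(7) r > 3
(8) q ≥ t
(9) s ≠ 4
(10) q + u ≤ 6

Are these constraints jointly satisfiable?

Unsatisfiable

From constraint 7: r ≥ 4. From constraint 1: r ≤ 3. But 3 < 4, so no value of r works.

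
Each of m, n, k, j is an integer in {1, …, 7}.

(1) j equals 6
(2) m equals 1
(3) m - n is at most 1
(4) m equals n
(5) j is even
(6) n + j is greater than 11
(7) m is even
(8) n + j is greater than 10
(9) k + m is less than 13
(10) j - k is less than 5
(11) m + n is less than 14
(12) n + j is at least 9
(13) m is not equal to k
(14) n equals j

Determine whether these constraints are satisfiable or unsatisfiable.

Unsatisfiable

Constraint 2 fixes m = 1 and constraint 1 fixes j = 6. Constraints 4 and 14 give m = n = j, so m = j. But 1 ≠ 6 — contradiction.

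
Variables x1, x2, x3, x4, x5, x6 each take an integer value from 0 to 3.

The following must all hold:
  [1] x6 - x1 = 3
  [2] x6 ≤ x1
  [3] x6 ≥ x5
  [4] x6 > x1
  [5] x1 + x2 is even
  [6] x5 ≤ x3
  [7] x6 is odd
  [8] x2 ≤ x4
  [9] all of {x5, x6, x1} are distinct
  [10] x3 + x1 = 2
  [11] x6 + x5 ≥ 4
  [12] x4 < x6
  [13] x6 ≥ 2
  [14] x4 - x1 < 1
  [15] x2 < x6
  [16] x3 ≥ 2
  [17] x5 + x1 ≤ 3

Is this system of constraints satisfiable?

From constraint 16: x3 ≥ 2. From constraints 2 and 13: x1 ≥ x6 ≥ 2. Hence x3 + x1 ≥ 4. But constraint 10 requires x3 + x1 = 2, and 2 < 4. Contradiction.

Unsatisfiable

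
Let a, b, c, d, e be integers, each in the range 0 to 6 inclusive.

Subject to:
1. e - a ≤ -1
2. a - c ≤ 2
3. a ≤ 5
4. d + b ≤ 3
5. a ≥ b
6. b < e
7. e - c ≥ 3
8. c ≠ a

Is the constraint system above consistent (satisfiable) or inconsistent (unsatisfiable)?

Constraints 1, 2, and 7 give c − a ≥ -2, a − e ≥ 1, e − c ≥ 3.
Adding all 3 inequalities: the left sides telescope to 0, and the right sides sum to (-2) + 1 + 3 = 2. So 0 ≥ 2, which is false.

Unsatisfiable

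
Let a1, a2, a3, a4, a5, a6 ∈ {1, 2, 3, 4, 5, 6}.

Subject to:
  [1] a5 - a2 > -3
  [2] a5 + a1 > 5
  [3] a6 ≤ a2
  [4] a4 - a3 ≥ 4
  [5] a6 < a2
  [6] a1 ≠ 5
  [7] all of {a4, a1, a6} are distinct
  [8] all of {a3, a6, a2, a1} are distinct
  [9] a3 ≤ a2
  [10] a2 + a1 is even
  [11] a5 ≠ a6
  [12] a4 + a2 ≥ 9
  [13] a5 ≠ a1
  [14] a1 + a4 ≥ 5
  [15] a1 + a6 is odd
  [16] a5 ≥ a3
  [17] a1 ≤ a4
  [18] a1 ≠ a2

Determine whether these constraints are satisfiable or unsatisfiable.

Setting (a1, a2, a3, a4, a5, a6) = (2, 4, 1, 5, 4, 3) satisfies everything: constraint 1: a5 - a2 = 0; constraint 2: a5 + a1 = 6; constraint 4: a4 - a3 = 4, and the others follow.

Satisfiable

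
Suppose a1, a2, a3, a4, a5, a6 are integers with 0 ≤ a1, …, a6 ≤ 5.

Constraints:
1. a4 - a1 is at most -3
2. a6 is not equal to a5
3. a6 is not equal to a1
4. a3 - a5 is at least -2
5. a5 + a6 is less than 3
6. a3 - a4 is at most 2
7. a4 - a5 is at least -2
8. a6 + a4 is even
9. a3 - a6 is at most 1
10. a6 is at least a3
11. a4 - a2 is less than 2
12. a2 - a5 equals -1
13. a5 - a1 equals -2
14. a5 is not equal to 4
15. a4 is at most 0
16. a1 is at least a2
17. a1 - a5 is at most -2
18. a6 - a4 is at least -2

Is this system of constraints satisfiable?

Unsatisfiable

Constraints 1, 4, 6, and 17 give a4 − a3 ≥ -2, a3 − a5 ≥ -2, a5 − a1 ≥ 2, a1 − a4 ≥ 3.
Adding all 4 inequalities: the left sides telescope to 0, and the right sides sum to (-2) + (-2) + 2 + 3 = 1. So 0 ≥ 1, which is false.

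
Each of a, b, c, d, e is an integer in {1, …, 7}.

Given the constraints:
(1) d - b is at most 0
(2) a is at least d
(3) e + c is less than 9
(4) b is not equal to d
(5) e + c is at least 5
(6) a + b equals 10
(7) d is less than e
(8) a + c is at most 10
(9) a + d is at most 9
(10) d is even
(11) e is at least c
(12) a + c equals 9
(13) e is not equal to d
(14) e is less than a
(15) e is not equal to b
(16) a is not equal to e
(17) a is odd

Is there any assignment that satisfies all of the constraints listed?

Satisfiable

The assignment a = 7, b = 3, c = 2, d = 2, e = 6 works:
  constraint 1 holds since d - b = -1.
  constraint 3 holds since e + c = 8.
  constraint 5 holds since e + c = 8.
The rest check out directly.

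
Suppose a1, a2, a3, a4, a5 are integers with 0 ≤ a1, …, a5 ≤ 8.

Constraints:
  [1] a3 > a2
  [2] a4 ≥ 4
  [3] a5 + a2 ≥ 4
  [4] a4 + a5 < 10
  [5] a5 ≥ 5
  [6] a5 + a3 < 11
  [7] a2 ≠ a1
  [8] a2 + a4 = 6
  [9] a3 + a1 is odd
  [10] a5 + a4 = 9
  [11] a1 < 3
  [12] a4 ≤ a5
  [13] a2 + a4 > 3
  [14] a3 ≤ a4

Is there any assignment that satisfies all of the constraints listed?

Setting (a1, a2, a3, a4, a5) = (0, 2, 3, 4, 5) satisfies everything: constraint 3: a5 + a2 = 7; constraint 4: a4 + a5 = 9; constraint 6: a5 + a3 = 8, and the others follow.

Satisfiable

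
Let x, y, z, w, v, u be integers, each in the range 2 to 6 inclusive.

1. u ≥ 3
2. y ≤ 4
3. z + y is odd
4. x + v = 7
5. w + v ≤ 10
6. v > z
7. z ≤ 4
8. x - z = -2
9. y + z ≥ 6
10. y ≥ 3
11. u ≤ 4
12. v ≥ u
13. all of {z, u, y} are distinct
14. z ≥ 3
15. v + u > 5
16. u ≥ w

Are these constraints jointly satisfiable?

Unsatisfiable

Constraints 1, 2, 7, 10, 11, and 14 confine each of z, u, y to the 2 values {3, 4}.
Constraint 13 requires all 3 of them to be distinct, but only 2 values are available — impossible by the pigeonhole principle.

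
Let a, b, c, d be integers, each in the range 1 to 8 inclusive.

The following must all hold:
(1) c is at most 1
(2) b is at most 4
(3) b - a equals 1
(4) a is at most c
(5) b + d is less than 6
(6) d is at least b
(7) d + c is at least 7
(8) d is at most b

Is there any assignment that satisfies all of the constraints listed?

Unsatisfiable

From constraints 2 and 8: d ≤ b ≤ 4. From constraint 1: c ≤ 1. Hence d + c ≤ 5. But constraint 7 requires d + c ≥ 7, and 7 > 5. Contradiction.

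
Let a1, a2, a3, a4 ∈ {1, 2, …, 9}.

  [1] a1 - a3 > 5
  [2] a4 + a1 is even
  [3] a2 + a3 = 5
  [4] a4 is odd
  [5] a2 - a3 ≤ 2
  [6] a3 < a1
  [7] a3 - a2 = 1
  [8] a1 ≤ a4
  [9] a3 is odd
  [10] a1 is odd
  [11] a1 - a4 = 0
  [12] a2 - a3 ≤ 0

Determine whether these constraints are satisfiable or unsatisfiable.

Setting (a1, a2, a3, a4) = (9, 2, 3, 9) satisfies everything: constraint 1: a1 - a3 = 6; constraint 3: a2 + a3 = 5, and the others follow.

Satisfiable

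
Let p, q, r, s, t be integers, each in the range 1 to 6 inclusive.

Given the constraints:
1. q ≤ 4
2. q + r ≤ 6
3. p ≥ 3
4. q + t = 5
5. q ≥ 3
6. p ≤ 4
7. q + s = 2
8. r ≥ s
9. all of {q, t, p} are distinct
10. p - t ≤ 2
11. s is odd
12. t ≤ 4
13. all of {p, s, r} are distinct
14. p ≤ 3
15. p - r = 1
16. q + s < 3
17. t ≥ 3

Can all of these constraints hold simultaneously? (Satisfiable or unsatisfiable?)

Constraints 1, 3, 5, 6, 12, and 17 confine each of q, t, p to the 2 values {3, 4}.
Constraint 9 requires all 3 of them to be distinct, but only 2 values are available — impossible by the pigeonhole principle.

Unsatisfiable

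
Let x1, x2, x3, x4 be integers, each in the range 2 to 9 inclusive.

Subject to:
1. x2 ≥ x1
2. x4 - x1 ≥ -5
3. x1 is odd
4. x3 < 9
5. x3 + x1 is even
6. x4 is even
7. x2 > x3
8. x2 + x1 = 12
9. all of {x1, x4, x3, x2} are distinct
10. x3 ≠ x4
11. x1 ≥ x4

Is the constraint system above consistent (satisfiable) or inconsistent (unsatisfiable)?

Satisfiable

The assignment x1 = 5, x2 = 7, x3 = 3, x4 = 2 works:
  constraint 2 holds since x4 - x1 = -3.
  constraint 8 holds since x2 + x1 = 12.
The rest check out directly.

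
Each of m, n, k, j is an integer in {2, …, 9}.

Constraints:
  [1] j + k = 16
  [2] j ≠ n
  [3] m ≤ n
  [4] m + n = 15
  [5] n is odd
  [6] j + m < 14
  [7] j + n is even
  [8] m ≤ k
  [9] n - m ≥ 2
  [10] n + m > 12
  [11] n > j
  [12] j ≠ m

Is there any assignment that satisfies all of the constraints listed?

Satisfiable

Take m = 6, n = 9, k = 9, j = 7. Then constraint 1: j + k = 16; constraint 4: m + n = 15; constraint 6: j + m = 13, and every other listed constraint is also met.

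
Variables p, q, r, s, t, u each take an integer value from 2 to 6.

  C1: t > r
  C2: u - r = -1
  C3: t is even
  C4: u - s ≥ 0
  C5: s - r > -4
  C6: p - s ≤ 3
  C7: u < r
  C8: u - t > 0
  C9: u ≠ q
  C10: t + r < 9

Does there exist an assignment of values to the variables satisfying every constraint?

Unsatisfiable

Constraints 1, 7, and 8 give r < t, t < u, u < r. Chaining: r < t < u < r, which forces r < r — impossible.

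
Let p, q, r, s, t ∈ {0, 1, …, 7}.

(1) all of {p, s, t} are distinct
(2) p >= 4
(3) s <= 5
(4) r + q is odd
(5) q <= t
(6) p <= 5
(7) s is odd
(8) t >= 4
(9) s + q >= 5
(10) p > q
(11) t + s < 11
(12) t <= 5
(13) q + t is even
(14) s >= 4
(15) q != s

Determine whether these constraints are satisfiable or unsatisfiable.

Constraints 2, 3, 6, 8, 12, and 14 confine each of p, s, t to the 2 values {4, 5}.
Constraint 1 requires all 3 of them to be distinct, but only 2 values are available — impossible by the pigeonhole principle.

Unsatisfiable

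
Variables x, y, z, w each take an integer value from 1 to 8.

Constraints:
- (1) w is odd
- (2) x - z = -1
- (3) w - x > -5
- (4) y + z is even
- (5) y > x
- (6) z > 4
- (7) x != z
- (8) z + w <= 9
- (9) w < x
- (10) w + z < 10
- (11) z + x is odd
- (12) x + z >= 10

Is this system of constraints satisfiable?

Take x = 5, y = 6, z = 6, w = 1. Then constraint 2: x - z = -1; constraint 3: w - x = -4, and every other listed constraint is also met.

Satisfiable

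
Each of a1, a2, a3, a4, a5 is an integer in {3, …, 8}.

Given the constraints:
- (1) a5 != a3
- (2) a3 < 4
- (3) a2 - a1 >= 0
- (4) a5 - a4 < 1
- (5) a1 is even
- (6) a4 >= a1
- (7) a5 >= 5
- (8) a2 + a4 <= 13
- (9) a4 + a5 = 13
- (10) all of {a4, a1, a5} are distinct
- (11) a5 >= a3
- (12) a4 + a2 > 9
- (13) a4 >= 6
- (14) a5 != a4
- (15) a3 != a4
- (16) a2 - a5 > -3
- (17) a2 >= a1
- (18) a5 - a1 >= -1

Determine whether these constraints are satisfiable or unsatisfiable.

The assignment a1 = 4, a2 = 4, a3 = 3, a4 = 7, a5 = 6 works:
  constraint 3 holds since a2 - a1 = 0.
  constraint 4 holds since a5 - a4 = -1.
The rest check out directly.

Satisfiable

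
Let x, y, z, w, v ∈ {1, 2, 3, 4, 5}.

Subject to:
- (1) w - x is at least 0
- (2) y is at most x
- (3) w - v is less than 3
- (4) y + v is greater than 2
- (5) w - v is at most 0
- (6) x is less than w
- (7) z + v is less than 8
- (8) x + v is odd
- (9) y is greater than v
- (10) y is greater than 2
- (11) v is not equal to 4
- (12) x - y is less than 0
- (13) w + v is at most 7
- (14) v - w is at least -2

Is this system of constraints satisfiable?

Unsatisfiable

Constraints 2, 5, 6, and 9 give v < y, y ≤ x, x < w, w ≤ v. Chaining: v < y ≤ x < w ≤ v, which forces v < v — impossible.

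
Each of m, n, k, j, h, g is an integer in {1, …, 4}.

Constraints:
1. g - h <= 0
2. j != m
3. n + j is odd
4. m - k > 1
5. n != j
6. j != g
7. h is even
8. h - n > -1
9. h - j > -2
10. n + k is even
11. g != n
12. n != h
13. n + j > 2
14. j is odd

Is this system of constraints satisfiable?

Take m = 4, n = 2, k = 2, j = 3, h = 4, g = 4. Then constraint 1: g - h = 0; constraint 4: m - k = 2; constraint 8: h - n = 2, and every other listed constraint is also met.

Satisfiable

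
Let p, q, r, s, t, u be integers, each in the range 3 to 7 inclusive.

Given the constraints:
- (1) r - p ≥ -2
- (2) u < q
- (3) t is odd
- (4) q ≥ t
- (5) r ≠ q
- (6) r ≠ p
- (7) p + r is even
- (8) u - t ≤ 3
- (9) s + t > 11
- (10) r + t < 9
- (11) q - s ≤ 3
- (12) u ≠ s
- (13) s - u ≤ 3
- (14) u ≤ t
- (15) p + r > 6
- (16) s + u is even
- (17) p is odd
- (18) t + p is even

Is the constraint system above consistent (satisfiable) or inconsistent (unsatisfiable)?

Satisfiable

The assignment p = 5, q = 7, r = 3, s = 7, t = 5, u = 5 works:
  constraint 1 holds since r - p = -2.
  constraint 8 holds since u - t = 0.
  constraint 9 holds since s + t = 12.
The rest check out directly.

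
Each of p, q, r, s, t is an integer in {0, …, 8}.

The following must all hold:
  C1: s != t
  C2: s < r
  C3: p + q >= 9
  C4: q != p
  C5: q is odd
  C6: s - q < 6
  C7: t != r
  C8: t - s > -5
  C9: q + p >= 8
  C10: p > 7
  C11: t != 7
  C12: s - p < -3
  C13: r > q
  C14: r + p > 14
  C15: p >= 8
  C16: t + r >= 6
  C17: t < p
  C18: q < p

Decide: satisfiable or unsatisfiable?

Satisfiable

Try p = 8, q = 1, r = 8, s = 4, t = 1.
Check constraint 3: p + q = 9; constraint 6: s - q = 3. The remaining constraints are straightforward to verify.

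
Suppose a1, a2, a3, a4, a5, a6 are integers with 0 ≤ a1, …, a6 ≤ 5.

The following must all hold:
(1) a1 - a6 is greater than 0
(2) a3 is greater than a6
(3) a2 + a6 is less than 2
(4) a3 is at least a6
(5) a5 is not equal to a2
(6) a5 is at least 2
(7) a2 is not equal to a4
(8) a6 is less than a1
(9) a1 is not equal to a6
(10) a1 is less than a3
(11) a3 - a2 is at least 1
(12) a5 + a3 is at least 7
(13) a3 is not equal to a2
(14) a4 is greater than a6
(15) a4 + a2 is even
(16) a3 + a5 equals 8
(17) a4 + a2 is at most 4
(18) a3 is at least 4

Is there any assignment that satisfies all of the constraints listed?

Satisfiable

One satisfying assignment is a1 = 2, a2 = 0, a3 = 4, a4 = 4, a5 = 4, a6 = 1.
For the less obvious constraints — constraint 1: a1 - a6 = 1; constraint 3: a2 + a6 = 1; constraint 11: a3 - a2 = 4 — and the others hold by inspection.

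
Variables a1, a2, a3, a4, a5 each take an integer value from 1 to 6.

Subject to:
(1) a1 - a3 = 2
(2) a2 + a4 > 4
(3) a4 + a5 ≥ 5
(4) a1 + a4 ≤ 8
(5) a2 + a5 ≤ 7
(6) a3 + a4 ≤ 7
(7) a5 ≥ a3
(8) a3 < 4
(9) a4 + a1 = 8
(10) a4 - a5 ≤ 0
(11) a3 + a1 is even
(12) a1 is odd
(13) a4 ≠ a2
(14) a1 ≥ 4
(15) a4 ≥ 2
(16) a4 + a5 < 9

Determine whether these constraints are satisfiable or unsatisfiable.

One satisfying assignment is a1 = 5, a2 = 2, a3 = 3, a4 = 3, a5 = 3.
For the less obvious constraints — constraint 1: a1 - a3 = 2; constraint 2: a2 + a4 = 5; constraint 3: a4 + a5 = 6 — and the others hold by inspection.

Satisfiable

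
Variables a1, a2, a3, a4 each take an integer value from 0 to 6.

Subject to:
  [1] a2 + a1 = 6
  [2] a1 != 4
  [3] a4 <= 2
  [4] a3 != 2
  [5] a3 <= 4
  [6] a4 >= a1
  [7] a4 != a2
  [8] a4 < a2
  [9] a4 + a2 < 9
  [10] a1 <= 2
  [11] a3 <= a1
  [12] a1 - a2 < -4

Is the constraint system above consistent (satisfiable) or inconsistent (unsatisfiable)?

Satisfiable

The assignment a1 = 0, a2 = 6, a3 = 0, a4 = 2 works:
  constraint 1 holds since a2 + a1 = 6.
  constraint 9 holds since a4 + a2 = 8.
  constraint 12 holds since a1 - a2 = -6.
The rest check out directly.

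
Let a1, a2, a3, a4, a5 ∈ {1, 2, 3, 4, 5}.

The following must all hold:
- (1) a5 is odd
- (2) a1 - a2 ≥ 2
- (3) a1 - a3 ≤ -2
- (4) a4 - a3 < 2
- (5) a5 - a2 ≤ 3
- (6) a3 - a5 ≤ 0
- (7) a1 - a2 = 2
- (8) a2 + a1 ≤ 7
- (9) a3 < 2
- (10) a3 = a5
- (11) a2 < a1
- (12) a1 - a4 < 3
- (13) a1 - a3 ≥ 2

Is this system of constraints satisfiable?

Unsatisfiable

Constraints 2, 3, 5, and 6 give a2 − a5 ≥ -3, a5 − a3 ≥ 0, a3 − a1 ≥ 2, a1 − a2 ≥ 2.
Adding all 4 inequalities: the left sides telescope to 0, and the right sides sum to (-3) + 0 + 2 + 2 = 1. So 0 ≥ 1, which is false.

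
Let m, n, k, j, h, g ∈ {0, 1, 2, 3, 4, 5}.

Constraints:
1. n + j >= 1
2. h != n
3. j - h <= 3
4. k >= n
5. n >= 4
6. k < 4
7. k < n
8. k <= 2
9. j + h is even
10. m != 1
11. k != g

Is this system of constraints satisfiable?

From constraint 5: n ≥ 4. From constraints 4 and 8: n ≤ k and k ≤ 2, so n ≤ 2. But 2 < 4, so no value of n works.

Unsatisfiable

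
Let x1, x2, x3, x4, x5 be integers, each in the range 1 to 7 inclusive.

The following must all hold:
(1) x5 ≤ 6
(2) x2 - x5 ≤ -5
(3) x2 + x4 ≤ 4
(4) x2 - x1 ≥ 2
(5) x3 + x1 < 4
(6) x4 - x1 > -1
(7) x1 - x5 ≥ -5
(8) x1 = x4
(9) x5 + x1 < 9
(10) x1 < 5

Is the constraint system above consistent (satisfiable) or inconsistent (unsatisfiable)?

Constraints 2, 4, and 7 give x2 − x1 ≥ 2, x1 − x5 ≥ -5, x5 − x2 ≥ 5.
Adding all 3 inequalities: the left sides telescope to 0, and the right sides sum to 2 + (-5) + 5 = 2. So 0 ≥ 2, which is false.

Unsatisfiable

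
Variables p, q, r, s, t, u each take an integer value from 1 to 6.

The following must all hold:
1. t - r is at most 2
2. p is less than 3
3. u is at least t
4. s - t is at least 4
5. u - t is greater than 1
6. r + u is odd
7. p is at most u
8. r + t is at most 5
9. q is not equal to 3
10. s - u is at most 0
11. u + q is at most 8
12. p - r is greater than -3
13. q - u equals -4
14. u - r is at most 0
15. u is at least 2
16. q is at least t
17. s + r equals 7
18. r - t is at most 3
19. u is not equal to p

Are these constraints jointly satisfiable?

Constraints 4, 10, 14, and 18 give u − s ≥ 0, s − t ≥ 4, t − r ≥ -3, r − u ≥ 0.
Adding all 4 inequalities: the left sides telescope to 0, and the right sides sum to 0 + 4 + (-3) + 0 = 1. So 0 ≥ 1, which is false.

Unsatisfiable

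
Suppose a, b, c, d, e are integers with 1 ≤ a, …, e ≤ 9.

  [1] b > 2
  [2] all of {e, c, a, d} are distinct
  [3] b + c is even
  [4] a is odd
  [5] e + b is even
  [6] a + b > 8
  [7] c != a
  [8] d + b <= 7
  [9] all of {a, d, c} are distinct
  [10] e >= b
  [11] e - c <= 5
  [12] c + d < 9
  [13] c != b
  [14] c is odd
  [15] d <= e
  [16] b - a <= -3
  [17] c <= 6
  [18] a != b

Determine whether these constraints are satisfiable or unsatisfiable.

Satisfiable

Take a = 7, b = 3, c = 5, d = 2, e = 9. Then constraint 6: a + b = 10; constraint 8: d + b = 5, and every other listed constraint is also met.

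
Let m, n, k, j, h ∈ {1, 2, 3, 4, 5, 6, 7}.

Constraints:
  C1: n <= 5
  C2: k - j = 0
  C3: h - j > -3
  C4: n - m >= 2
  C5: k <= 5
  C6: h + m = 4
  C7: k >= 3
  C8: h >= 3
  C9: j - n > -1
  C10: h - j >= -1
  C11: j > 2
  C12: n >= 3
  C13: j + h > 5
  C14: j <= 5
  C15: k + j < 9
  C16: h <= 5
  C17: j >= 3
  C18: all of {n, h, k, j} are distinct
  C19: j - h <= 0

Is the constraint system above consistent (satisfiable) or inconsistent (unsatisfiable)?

Unsatisfiable

Constraints 1, 5, 7, 8, 12, 14, 16, and 17 confine each of n, h, k, j to the 3 values {3, …, 5}.
Constraint 18 requires all 4 of them to be distinct, but only 3 values are available — impossible by the pigeonhole principle.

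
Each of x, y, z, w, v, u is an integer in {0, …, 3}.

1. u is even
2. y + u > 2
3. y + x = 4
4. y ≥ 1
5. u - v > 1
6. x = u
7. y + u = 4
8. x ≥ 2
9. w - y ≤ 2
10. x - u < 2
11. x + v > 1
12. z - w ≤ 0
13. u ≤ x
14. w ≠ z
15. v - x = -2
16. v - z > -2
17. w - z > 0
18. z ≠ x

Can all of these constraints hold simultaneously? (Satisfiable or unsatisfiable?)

Satisfiable

One satisfying assignment is x = 2, y = 2, z = 0, w = 3, v = 0, u = 2.
For the less obvious constraints — constraint 2: y + u = 4; constraint 3: y + x = 4; constraint 5: u - v = 2 — and the others hold by inspection.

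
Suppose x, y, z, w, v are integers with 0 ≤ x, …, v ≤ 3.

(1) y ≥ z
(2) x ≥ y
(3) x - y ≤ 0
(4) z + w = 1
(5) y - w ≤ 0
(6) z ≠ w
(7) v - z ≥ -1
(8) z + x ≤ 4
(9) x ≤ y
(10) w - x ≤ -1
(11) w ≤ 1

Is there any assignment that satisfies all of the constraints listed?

Unsatisfiable

Constraints 3, 5, and 10 give w − y ≥ 0, y − x ≥ 0, x − w ≥ 1.
Adding all 3 inequalities: the left sides telescope to 0, and the right sides sum to 0 + 0 + 1 = 1. So 0 ≥ 1, which is false.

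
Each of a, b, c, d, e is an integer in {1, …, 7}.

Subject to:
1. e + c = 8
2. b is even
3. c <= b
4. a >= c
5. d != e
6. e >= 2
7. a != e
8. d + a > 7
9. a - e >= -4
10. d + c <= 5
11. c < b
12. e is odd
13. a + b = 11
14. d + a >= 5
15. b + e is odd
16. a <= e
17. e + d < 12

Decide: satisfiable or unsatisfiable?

One satisfying assignment is a = 5, b = 6, c = 1, d = 3, e = 7.
For the less obvious constraints — constraint 1: e + c = 8; constraint 8: d + a = 8; constraint 9: a - e = -2 — and the others hold by inspection.

Satisfiable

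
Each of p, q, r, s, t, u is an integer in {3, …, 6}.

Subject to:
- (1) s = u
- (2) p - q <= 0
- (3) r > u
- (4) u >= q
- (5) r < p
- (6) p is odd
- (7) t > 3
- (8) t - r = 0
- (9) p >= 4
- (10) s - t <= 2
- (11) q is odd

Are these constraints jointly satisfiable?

Unsatisfiable

Constraints 2, 3, 4, and 5 give u < r, r < p, p ≤ q, q ≤ u. Chaining: u < r < p ≤ q ≤ u, which forces u < u — impossible.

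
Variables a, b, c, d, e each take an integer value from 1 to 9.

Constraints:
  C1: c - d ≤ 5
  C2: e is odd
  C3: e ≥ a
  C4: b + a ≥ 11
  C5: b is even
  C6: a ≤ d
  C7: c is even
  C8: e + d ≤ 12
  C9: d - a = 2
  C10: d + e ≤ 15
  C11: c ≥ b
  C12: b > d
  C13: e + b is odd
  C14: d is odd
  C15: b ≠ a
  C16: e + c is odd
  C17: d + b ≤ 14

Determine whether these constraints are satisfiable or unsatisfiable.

Satisfiable

Take a = 3, b = 8, c = 8, d = 5, e = 7. Then constraint 1: c - d = 3; constraint 4: b + a = 11, and every other listed constraint is also met.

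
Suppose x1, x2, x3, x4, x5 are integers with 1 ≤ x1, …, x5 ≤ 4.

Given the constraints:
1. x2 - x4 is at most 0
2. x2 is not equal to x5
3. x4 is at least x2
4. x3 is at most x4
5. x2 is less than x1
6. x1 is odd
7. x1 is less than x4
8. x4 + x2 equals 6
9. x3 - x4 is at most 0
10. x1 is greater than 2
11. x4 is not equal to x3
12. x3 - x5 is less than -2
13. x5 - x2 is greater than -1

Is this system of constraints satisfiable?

Satisfiable

Setting (x1, x2, x3, x4, x5) = (3, 2, 1, 4, 4) satisfies everything: constraint 1: x2 - x4 = -2; constraint 8: x4 + x2 = 6; constraint 9: x3 - x4 = -3, and the others follow.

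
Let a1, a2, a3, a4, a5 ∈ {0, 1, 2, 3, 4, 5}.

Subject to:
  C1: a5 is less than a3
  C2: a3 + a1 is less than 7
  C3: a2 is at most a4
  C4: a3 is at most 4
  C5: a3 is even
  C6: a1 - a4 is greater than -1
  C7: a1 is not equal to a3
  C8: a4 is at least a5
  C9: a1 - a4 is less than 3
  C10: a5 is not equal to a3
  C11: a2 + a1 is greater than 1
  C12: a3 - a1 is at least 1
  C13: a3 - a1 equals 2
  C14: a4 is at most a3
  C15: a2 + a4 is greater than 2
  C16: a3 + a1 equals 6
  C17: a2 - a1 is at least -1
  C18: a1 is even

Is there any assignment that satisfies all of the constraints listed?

One satisfying assignment is a1 = 2, a2 = 2, a3 = 4, a4 = 2, a5 = 0.
For the less obvious constraints — constraint 2: a3 + a1 = 6; constraint 6: a1 - a4 = 0; constraint 9: a1 - a4 = 0 — and the others hold by inspection.

Satisfiable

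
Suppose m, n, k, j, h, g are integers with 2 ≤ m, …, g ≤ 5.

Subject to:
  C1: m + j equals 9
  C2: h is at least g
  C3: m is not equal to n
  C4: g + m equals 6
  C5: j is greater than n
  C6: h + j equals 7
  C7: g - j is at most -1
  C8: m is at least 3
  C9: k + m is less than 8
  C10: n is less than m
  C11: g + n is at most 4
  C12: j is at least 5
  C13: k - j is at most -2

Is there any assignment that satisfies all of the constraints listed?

Satisfiable

Take m = 4, n = 2, k = 2, j = 5, h = 2, g = 2. Then constraint 1: m + j = 9; constraint 4: g + m = 6, and every other listed constraint is also met.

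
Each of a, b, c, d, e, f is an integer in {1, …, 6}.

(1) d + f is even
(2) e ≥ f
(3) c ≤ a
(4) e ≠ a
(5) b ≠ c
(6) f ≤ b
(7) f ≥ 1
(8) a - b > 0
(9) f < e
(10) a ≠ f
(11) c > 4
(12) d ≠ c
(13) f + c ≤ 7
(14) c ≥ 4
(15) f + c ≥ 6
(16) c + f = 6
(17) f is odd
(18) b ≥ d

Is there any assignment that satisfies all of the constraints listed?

Satisfiable

Take a = 5, b = 3, c = 5, d = 1, e = 4, f = 1. Then constraint 8: a - b = 2; constraint 13: f + c = 6, and every other listed constraint is also met.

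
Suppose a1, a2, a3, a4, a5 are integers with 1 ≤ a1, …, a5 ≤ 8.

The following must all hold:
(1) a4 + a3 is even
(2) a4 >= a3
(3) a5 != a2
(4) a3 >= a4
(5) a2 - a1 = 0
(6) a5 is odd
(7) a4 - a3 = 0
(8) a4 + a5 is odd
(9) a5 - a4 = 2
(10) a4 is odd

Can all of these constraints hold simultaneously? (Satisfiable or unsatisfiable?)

Constraint 10 makes a4 odd and constraint 6 makes a5 odd, so a4 + a5 must be even. Constraint 8 says a4 + a5 is odd — contradiction.

Unsatisfiable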